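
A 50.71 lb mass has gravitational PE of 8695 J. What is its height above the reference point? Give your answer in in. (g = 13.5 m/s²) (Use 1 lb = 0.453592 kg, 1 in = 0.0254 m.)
Convert to SI: m = 23.0017 kg, PE = 8695.0 J
h = PE/(mg) = 8695.0/(23.0017·13.5) = 28.0012 m = 1102 in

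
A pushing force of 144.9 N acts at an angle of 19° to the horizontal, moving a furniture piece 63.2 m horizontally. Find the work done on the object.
W = F·d·cosθ = (144.9)(63.2)cos(19°) = 8659 J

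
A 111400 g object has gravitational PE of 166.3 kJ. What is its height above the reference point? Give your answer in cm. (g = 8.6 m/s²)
Convert to SI: m = 111.4 kg, PE = 166300 J
h = PE/(mg) = 166300/(111.4·8.6) = 173.584 m = 17360 cm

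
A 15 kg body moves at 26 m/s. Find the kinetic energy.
KE = ½mv² = ½(15)(26)² = 5070.0 J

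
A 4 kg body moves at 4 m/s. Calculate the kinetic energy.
KE = ½mv² = ½(4)(4)² = 32.0 J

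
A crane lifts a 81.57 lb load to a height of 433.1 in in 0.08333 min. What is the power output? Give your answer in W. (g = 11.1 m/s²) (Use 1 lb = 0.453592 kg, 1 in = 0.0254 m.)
Convert to SI: m = 36.9995 kg, h = 11.0007 m, t = 4.9998 s
P = mgh/t = (36.9995)(11.1)(11.0007)/4.9998 = 903.6 W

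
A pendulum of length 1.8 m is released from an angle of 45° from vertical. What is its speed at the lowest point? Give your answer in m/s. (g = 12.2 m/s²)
h = L(1 − cosθ) = 1.8(1 − cos45°) = 0.527208 m
v = √(2gh) = √(2·12.2·0.527208) = 3.587 m/s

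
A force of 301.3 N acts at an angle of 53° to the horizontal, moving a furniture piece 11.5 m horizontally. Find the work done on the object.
W = F·d·cosθ = (301.3)(11.5)cos(53°) = 2085 J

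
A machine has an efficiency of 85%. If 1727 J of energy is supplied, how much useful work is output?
W_out = η·W_in = 0.85·1727 = 1467.95 J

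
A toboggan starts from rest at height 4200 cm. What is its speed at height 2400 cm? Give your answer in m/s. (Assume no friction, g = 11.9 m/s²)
Convert to SI: h₁−h₂ = 18.0 m
mgh₁ = mgh₂ + ½mv² ⇒ v = √(2g(h₁−h₂)) = √(2·11.9·18.0) = 20.7 m/s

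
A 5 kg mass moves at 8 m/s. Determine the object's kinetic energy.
KE = ½mv² = ½(5)(8)² = 160.0 J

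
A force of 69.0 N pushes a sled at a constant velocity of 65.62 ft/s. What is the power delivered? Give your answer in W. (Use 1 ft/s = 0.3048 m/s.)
Convert to SI: F = 69.0 N, v = 20.001 m/s
P = Fv = (69.0)(20.001) = 1380 W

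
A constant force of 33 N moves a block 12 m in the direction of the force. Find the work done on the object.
W = F·d = (33)(12) = 396.0 J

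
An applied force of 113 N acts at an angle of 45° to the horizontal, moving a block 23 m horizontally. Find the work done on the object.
W = F·d·cosθ = (113)(23)cos(45°) = 1838 J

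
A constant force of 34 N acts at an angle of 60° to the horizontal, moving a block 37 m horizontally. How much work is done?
W = F·d·cosθ = (34)(37)cos(60°) = 629.0 J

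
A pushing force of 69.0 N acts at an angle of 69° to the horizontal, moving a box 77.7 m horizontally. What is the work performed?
W = F·d·cosθ = (69.0)(77.7)cos(69°) = 1921 J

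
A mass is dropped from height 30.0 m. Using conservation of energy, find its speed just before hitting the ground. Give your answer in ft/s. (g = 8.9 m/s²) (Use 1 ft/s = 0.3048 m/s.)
mgh = ½mv² ⇒ v = √(2gh) = √(2·8.9·30.0) = 23.10844 m/s = 75.82 ft/s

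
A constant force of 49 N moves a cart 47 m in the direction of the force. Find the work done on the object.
W = F·d = (49)(47) = 2303 J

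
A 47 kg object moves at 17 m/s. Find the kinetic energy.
KE = ½mv² = ½(47)(17)² = 6791.5 J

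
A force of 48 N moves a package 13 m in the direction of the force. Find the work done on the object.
W = F·d = (48)(13) = 624.0 J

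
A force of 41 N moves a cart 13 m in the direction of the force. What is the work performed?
W = F·d = (41)(13) = 533.0 J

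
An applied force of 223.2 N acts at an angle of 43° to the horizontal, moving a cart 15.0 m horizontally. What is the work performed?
W = F·d·cosθ = (223.2)(15.0)cos(43°) = 2449 J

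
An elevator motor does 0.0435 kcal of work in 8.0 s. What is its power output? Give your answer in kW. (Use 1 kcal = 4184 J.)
Convert to SI: W = 182.004 J, t = 8.0 s
P = W/t = 182.004/8.0 = 22.7505 W = 0.02275 kW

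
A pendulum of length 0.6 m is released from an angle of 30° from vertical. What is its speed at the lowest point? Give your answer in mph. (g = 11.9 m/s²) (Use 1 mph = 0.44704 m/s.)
h = L(1 − cosθ) = 0.6(1 − cos30°) = 0.0803848 m
v = √(2gh) = √(2·11.9·0.0803848) = 1.38317 m/s = 3.094 mph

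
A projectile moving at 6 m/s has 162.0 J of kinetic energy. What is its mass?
m = 2·KE/v² = 2·162.0/(6)² = 9.0 kg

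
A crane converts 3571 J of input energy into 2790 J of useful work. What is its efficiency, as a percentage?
η = W_out/W_in = 2790/3571 = 78.13%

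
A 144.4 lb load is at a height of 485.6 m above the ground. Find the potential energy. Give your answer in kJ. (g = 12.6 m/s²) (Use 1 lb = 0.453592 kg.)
Convert to SI: m = 65.4987 kg, h = 485.6 m
PE = mgh = (65.4987)(12.6)(485.6) = 400758 J = 400.8 kJ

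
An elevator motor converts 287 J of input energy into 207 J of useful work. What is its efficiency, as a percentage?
η = W_out/W_in = 207/287 = 72.13%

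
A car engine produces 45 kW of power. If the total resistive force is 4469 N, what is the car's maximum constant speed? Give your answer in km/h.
P = Fv ⇒ v = P/F = 45000 W/4469.0 N = 10.0694 m/s = 36.25 km/h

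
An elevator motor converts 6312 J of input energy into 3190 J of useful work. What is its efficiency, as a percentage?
η = W_out/W_in = 3190/6312 = 50.54%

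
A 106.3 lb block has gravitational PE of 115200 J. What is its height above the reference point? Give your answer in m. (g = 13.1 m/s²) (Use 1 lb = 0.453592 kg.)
Convert to SI: m = 48.2168 kg, PE = 115200 J
h = PE/(mg) = 115200/(48.2168·13.1) = 182.4 m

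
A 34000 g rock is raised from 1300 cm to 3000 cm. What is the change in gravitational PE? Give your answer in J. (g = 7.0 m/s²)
Convert to SI: m = 34.0 kg, Δh = 17.0 m
ΔPE = mgΔh = (34.0)(7.0)(17.0) = 4046 J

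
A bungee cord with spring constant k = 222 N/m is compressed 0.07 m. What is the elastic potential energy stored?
PE = ½kx² = ½(222)(0.07)² = 0.5439 J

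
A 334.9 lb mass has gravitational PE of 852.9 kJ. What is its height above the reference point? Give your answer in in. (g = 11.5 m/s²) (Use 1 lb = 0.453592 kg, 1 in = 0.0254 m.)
Convert to SI: m = 151.908 kg, PE = 852900 J
h = PE/(mg) = 852900/(151.908·11.5) = 488.225 m = 19220 in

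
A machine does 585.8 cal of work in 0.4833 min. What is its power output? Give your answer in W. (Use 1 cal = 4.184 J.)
Convert to SI: W = 2450.99 J, t = 28.998 s
P = W/t = 2450.99/28.998 = 84.52 W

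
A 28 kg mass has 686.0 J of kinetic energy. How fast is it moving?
v = √(2·KE/m) = √(2·686.0/28) = 7.0 m/s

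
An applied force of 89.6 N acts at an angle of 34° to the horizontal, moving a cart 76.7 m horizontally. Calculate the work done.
W = F·d·cosθ = (89.6)(76.7)cos(34°) = 5697 J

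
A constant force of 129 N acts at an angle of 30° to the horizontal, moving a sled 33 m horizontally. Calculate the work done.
W = F·d·cosθ = (129)(33)cos(30°) = 3687 J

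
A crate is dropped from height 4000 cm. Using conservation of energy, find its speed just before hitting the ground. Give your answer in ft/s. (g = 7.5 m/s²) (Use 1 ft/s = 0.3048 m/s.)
Convert to SI: h = 40.0 m
mgh = ½mv² ⇒ v = √(2gh) = √(2·7.5·40.0) = 24.4949 m/s = 80.36 ft/s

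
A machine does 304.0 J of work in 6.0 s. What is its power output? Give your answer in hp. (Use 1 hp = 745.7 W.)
P = W/t = 304.0/6.0 = 50.6667 W = 0.06795 hp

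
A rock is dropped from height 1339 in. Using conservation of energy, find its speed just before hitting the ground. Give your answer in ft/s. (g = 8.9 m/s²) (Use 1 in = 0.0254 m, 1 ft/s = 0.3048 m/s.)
Convert to SI: h = 34.0106 m
mgh = ½mv² ⇒ v = √(2gh) = √(2·8.9·34.0106) = 24.6046 m/s = 80.72 ft/s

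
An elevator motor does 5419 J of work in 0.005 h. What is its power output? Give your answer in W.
Convert to SI: W = 5419.0 J, t = 18.0 s
P = W/t = 5419.0/18.0 = 301.1 W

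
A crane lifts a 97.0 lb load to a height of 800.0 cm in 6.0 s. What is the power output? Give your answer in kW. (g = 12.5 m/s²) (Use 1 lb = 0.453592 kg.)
Convert to SI: m = 43.9984 kg, h = 8.0 m, t = 6.0 s
P = mgh/t = (43.9984)(12.5)(8.0)/6.0 = 733.307 W = 0.7333 kW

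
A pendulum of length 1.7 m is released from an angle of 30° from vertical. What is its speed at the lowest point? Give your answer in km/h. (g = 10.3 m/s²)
h = L(1 − cosθ) = 1.7(1 − cos30°) = 0.227757 m
v = √(2gh) = √(2·10.3·0.227757) = 2.16605 m/s = 7.798 km/h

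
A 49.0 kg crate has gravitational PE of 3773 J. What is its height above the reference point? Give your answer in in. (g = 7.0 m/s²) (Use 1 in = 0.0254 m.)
h = PE/(mg) = 3773.0/(49.0·7.0) = 11.0 m = 433.1 in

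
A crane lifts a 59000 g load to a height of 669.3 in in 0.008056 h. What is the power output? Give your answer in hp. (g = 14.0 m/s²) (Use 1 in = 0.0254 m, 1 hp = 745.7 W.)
Convert to SI: m = 59.0 kg, h = 17.0002 m, t = 29.0016 s
P = mgh/t = (59.0)(14.0)(17.0002)/29.0016 = 484.186 W = 0.6493 hp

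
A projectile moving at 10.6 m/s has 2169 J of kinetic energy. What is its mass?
m = 2·KE/v² = 2·2169/(10.6)² = 38.61 kg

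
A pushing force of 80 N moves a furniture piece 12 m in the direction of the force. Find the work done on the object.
W = F·d = (80)(12) = 960.0 J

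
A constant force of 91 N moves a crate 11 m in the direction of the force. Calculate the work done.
W = F·d = (91)(11) = 1001 J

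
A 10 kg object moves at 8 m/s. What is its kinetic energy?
KE = ½mv² = ½(10)(8)² = 320.0 J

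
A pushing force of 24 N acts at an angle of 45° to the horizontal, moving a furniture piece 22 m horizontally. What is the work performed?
W = F·d·cosθ = (24)(22)cos(45°) = 373.4 J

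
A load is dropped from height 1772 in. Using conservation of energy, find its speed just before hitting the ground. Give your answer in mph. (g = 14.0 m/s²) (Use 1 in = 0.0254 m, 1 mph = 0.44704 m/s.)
Convert to SI: h = 45.0088 m
mgh = ½mv² ⇒ v = √(2gh) = √(2·14.0·45.0088) = 35.4999 m/s = 79.41 mph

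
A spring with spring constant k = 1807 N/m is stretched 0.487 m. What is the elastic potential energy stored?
PE = ½kx² = ½(1807)(0.487)² = 214.3 J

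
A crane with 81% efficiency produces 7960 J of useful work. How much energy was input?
W_in = W_out/η = 7960/0.81 = 9827 J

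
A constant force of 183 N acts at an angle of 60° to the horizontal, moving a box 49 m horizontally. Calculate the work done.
W = F·d·cosθ = (183)(49)cos(60°) = 4484 J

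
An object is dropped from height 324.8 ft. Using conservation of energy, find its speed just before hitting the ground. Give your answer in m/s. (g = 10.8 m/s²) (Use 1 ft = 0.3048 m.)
Convert to SI: h = 98.999 m
mgh = ½mv² ⇒ v = √(2gh) = √(2·10.8·98.999) = 46.24 m/s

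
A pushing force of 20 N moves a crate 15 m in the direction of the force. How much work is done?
W = F·d = (20)(15) = 300.0 J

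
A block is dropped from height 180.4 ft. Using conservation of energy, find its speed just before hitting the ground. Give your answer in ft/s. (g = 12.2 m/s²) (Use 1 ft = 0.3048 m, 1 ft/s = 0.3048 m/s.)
Convert to SI: h = 54.9859 m
mgh = ½mv² ⇒ v = √(2gh) = √(2·12.2·54.9859) = 36.6286 m/s = 120.2 ft/s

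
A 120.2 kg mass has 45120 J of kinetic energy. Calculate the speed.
v = √(2·KE/m) = √(2·45120/120.2) = 27.4 m/s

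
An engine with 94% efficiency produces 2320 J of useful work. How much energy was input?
W_in = W_out/η = 2320/0.94 = 2468 J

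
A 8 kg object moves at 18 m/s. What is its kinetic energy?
KE = ½mv² = ½(8)(18)² = 1296.0 J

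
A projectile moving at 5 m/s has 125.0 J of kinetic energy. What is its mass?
m = 2·KE/v² = 2·125.0/(5)² = 10.0 kg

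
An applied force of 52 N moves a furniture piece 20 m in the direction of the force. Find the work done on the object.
W = F·d = (52)(20) = 1040 J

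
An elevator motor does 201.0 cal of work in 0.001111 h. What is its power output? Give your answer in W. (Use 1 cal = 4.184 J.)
Convert to SI: W = 840.984 J, t = 3.9996 s
P = W/t = 840.984/3.9996 = 210.3 W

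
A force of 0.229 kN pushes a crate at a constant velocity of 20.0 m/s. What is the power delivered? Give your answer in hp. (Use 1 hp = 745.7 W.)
Convert to SI: F = 229.0 N, v = 20.0 m/s
P = Fv = (229.0)(20.0) = 4580.0 W = 6.142 hp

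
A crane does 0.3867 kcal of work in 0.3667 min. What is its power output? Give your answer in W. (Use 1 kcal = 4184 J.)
Convert to SI: W = 1617.95 J, t = 22.002 s
P = W/t = 1617.95/22.002 = 73.54 W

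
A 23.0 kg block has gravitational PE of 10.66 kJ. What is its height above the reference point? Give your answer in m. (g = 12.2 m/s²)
Convert to SI: m = 23.0 kg, PE = 10660.0 J
h = PE/(mg) = 10660.0/(23.0·12.2) = 37.99 m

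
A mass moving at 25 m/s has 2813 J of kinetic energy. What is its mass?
m = 2·KE/v² = 2·2813/(25)² = 9.002 kg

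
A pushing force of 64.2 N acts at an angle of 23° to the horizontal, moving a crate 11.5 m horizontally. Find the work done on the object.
W = F·d·cosθ = (64.2)(11.5)cos(23°) = 679.6 J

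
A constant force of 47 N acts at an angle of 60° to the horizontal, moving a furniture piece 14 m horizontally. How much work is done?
W = F·d·cosθ = (47)(14)cos(60°) = 329.0 J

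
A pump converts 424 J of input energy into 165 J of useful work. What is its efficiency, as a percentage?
η = W_out/W_in = 165/424 = 38.92%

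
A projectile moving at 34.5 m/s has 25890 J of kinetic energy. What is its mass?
m = 2·KE/v² = 2·25890/(34.5)² = 43.5 kg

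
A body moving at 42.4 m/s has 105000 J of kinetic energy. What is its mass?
m = 2·KE/v² = 2·105000/(42.4)² = 116.8 kg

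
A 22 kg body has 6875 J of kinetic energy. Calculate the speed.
v = √(2·KE/m) = √(2·6875/22) = 25.0 m/s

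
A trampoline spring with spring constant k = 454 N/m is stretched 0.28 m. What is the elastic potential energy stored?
PE = ½kx² = ½(454)(0.28)² = 17.8 J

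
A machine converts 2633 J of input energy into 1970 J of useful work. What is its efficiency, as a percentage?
η = W_out/W_in = 1970/2633 = 74.82%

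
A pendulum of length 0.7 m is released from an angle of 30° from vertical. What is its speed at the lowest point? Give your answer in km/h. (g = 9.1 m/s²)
h = L(1 − cosθ) = 0.7(1 − cos30°) = 0.0937822 m
v = √(2gh) = √(2·9.1·0.0937822) = 1.30646 m/s = 4.703 km/h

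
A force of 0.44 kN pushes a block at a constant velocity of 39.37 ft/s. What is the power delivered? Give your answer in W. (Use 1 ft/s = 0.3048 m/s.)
Convert to SI: F = 440.0 N, v = 12.0 m/s
P = Fv = (440.0)(12.0) = 5280 W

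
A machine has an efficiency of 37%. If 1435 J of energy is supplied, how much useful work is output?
W_out = η·W_in = 0.37·1435 = 530.95 J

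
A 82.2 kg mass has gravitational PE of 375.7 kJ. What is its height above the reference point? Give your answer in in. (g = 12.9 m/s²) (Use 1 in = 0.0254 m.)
Convert to SI: m = 82.2 kg, PE = 375700 J
h = PE/(mg) = 375700/(82.2·12.9) = 354.307 m = 13950 in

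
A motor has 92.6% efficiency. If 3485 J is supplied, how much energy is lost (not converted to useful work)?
W_lost = W_in(1 − η) = 3485·(1 − 0.926) = 257.9 J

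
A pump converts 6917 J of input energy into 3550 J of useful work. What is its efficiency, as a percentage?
η = W_out/W_in = 3550/6917 = 51.32%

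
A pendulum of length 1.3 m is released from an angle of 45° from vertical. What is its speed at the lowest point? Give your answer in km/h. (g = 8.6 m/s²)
h = L(1 − cosθ) = 1.3(1 − cos45°) = 0.380761 m
v = √(2gh) = √(2·8.6·0.380761) = 2.55912 m/s = 9.213 km/h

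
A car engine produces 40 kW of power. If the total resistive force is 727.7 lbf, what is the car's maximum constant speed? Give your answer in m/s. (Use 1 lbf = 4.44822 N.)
Convert to SI: F = 3236.97 N
P = Fv ⇒ v = P/F = 40000 W/3236.97 N = 12.36 m/s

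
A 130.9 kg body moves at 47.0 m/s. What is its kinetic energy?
KE = ½mv² = ½(130.9)(47.0)² = 144600 J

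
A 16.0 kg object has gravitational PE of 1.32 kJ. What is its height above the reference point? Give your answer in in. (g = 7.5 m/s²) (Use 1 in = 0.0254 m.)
Convert to SI: m = 16.0 kg, PE = 1320.0 J
h = PE/(mg) = 1320.0/(16.0·7.5) = 11.0 m = 433.1 in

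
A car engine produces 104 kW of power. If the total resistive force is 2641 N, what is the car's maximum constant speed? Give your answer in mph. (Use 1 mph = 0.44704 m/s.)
P = Fv ⇒ v = P/F = 104000 W/2641.0 N = 39.379 m/s = 88.09 mph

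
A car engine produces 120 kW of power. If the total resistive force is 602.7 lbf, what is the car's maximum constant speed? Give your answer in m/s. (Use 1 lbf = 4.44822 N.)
Convert to SI: F = 2680.94 N
P = Fv ⇒ v = P/F = 120000 W/2680.94 N = 44.76 m/s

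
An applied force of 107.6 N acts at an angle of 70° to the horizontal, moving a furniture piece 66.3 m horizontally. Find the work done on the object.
W = F·d·cosθ = (107.6)(66.3)cos(70°) = 2440 J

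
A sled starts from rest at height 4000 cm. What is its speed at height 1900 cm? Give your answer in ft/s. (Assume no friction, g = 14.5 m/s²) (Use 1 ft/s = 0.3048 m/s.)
Convert to SI: h₁−h₂ = 21.0 m
mgh₁ = mgh₂ + ½mv² ⇒ v = √(2g(h₁−h₂)) = √(2·14.5·21.0) = 24.6779 m/s = 80.96 ft/s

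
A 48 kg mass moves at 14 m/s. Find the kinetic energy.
KE = ½mv² = ½(48)(14)² = 4704.0 J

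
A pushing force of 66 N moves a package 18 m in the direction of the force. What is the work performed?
W = F·d = (66)(18) = 1188 J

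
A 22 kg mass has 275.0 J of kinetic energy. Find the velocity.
v = √(2·KE/m) = √(2·275.0/22) = 5.0 m/s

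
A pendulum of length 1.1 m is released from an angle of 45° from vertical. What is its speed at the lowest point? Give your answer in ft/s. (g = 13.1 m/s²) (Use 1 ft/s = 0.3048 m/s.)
h = L(1 − cosθ) = 1.1(1 − cos45°) = 0.322183 m
v = √(2gh) = √(2·13.1·0.322183) = 2.90537 m/s = 9.532 ft/s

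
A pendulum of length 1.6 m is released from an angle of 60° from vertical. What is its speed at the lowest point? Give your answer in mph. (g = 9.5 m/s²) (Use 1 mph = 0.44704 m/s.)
h = L(1 − cosθ) = 1.6(1 − cos60°) = 0.8 m
v = √(2gh) = √(2·9.5·0.8) = 3.89872 m/s = 8.721 mph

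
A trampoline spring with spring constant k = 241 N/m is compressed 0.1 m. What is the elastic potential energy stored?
PE = ½kx² = ½(241)(0.1)² = 1.205 J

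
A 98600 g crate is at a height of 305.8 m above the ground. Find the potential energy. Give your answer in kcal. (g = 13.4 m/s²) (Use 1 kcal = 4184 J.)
Convert to SI: m = 98.6 kg, h = 305.8 m
PE = mgh = (98.6)(13.4)(305.8) = 404035 J = 96.57 kcal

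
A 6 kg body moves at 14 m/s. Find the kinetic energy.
KE = ½mv² = ½(6)(14)² = 588.0 J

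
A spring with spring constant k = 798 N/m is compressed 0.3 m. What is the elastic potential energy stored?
PE = ½kx² = ½(798)(0.3)² = 35.91 J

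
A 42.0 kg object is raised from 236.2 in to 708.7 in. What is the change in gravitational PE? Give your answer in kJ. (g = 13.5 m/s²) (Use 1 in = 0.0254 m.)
Convert to SI: m = 42.0 kg, Δh = 12.0015 m
ΔPE = mgΔh = (42.0)(13.5)(12.0015) = 6804.85 J = 6.805 kJ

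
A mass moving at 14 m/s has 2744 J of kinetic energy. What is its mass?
m = 2·KE/v² = 2·2744/(14)² = 28.0 kg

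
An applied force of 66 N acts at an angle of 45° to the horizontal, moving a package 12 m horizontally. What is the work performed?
W = F·d·cosθ = (66)(12)cos(45°) = 560.0 J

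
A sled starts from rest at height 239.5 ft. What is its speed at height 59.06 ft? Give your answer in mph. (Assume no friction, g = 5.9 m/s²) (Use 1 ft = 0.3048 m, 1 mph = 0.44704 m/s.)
Convert to SI: h₁−h₂ = 54.9981 m
mgh₁ = mgh₂ + ½mv² ⇒ v = √(2g(h₁−h₂)) = √(2·5.9·54.9981) = 25.475 m/s = 56.99 mph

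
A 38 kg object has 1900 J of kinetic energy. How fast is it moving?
v = √(2·KE/m) = √(2·1900/38) = 10.0 m/s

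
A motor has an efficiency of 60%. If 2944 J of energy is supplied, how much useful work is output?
W_out = η·W_in = 0.6·2944 = 1766.4 J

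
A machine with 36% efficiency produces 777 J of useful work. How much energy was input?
W_in = W_out/η = 777/0.36 = 2158 J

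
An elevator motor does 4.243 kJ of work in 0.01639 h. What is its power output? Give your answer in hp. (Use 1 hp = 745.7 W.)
Convert to SI: W = 4243.0 J, t = 59.004 s
P = W/t = 4243.0/59.004 = 71.9104 W = 0.09643 hp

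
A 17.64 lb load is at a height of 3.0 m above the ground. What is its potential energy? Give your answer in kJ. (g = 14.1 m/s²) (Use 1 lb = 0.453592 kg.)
Convert to SI: m = 8.00136 kg, h = 3.0 m
PE = mgh = (8.00136)(14.1)(3.0) = 338.458 J = 0.3385 kJ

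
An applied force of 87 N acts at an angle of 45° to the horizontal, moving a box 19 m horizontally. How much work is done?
W = F·d·cosθ = (87)(19)cos(45°) = 1169 J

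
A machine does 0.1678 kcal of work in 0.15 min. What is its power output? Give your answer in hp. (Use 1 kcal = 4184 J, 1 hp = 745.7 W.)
Convert to SI: W = 702.075 J, t = 9.0 s
P = W/t = 702.075/9.0 = 78.0084 W = 0.1046 hp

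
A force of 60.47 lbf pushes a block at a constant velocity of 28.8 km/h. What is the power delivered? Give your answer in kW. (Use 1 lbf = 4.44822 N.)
Convert to SI: F = 268.984 N, v = 8.0 m/s
P = Fv = (268.984)(8.0) = 2151.87 W = 2.152 kW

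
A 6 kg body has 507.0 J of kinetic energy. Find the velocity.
v = √(2·KE/m) = √(2·507.0/6) = 13.0 m/s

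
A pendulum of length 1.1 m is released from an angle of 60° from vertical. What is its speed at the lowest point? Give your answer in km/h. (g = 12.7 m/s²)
h = L(1 − cosθ) = 1.1(1 − cos60°) = 0.55 m
v = √(2gh) = √(2·12.7·0.55) = 3.73765 m/s = 13.46 km/h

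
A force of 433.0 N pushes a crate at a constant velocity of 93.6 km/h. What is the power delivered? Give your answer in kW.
Convert to SI: F = 433.0 N, v = 26.0 m/s
P = Fv = (433.0)(26.0) = 11258.0 W = 11.26 kW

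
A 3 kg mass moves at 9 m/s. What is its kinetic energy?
KE = ½mv² = ½(3)(9)² = 121.5 J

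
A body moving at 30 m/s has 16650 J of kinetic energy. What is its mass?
m = 2·KE/v² = 2·16650/(30)² = 37.0 kg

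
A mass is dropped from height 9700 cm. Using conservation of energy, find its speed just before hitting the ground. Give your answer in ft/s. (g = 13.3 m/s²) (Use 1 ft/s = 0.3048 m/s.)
Convert to SI: h = 97.0 m
mgh = ½mv² ⇒ v = √(2gh) = √(2·13.3·97.0) = 50.7957 m/s = 166.7 ft/s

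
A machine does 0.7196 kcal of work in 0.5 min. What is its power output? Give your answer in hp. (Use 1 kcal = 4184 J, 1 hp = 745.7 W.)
Convert to SI: W = 3010.81 J, t = 30.0 s
P = W/t = 3010.81/30.0 = 100.36 W = 0.1346 hp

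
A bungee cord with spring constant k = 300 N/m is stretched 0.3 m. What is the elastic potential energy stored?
PE = ½kx² = ½(300)(0.3)² = 13.5 J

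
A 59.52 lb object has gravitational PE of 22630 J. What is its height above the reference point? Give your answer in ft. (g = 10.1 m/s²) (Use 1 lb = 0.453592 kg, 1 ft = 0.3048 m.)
Convert to SI: m = 26.9978 kg, PE = 22630.0 J
h = PE/(mg) = 22630.0/(26.9978·10.1) = 82.9917 m = 272.3 ft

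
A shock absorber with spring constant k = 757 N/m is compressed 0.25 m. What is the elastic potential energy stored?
PE = ½kx² = ½(757)(0.25)² = 23.66 J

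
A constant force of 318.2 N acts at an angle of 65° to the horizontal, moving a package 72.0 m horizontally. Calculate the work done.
W = F·d·cosθ = (318.2)(72.0)cos(65°) = 9682 J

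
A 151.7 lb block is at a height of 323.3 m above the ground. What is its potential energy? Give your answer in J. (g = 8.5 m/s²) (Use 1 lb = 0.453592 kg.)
Convert to SI: m = 68.8099 kg, h = 323.3 m
PE = mgh = (68.8099)(8.5)(323.3) = 189100 J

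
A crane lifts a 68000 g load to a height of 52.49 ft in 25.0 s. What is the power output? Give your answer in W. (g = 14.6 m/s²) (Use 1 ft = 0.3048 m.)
Convert to SI: m = 68.0 kg, h = 15.999 m, t = 25.0 s
P = mgh/t = (68.0)(14.6)(15.999)/25.0 = 635.4 W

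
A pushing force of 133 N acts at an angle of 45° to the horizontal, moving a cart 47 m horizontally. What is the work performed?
W = F·d·cosθ = (133)(47)cos(45°) = 4420 J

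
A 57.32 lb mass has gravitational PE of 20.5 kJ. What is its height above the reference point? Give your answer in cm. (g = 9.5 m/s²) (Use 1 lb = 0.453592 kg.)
Convert to SI: m = 25.9999 kg, PE = 20500.0 J
h = PE/(mg) = 20500.0/(25.9999·9.5) = 82.9963 m = 8300 cm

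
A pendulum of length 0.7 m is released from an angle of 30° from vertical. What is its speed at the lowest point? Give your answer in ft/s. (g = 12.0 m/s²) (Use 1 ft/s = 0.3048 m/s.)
h = L(1 − cosθ) = 0.7(1 − cos30°) = 0.0937822 m
v = √(2gh) = √(2·12.0·0.0937822) = 1.50026 m/s = 4.922 ft/s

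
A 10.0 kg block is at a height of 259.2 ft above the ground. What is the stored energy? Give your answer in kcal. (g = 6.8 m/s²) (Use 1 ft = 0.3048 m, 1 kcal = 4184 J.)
Convert to SI: m = 10.0 kg, h = 79.0042 m
PE = mgh = (10.0)(6.8)(79.0042) = 5372.28 J = 1.284 kcal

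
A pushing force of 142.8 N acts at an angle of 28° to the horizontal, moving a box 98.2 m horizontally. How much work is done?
W = F·d·cosθ = (142.8)(98.2)cos(28°) = 12380 J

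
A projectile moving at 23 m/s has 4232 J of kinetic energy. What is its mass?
m = 2·KE/v² = 2·4232/(23)² = 16.0 kg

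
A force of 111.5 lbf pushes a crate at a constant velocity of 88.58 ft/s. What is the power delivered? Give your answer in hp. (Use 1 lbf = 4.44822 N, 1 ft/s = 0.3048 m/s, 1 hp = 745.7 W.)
Convert to SI: F = 495.977 N, v = 26.9992 m/s
P = Fv = (495.977)(26.9992) = 13391.0 W = 17.96 hp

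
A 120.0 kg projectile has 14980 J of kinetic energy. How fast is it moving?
v = √(2·KE/m) = √(2·14980/120.0) = 15.8 m/s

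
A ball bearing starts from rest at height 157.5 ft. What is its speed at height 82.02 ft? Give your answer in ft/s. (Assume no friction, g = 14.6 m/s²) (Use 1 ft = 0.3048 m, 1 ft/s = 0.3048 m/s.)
Convert to SI: h₁−h₂ = 23.0063 m
mgh₁ = mgh₂ + ½mv² ⇒ v = √(2g(h₁−h₂)) = √(2·14.6·23.0063) = 25.9188 m/s = 85.04 ft/s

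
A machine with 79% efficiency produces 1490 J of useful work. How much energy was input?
W_in = W_out/η = 1490/0.79 = 1886 J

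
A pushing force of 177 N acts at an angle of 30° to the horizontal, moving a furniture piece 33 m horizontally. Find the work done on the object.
W = F·d·cosθ = (177)(33)cos(30°) = 5058 J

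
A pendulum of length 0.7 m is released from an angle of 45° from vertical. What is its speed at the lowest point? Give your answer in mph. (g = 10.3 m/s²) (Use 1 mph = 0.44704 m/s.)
h = L(1 − cosθ) = 0.7(1 − cos45°) = 0.205025 m
v = √(2gh) = √(2·10.3·0.205025) = 2.05512 m/s = 4.597 mph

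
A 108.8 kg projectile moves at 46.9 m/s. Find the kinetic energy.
KE = ½mv² = ½(108.8)(46.9)² = 119700 J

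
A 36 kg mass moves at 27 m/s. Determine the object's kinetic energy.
KE = ½mv² = ½(36)(27)² = 13122.0 J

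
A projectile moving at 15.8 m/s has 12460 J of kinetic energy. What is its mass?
m = 2·KE/v² = 2·12460/(15.8)² = 99.82 kg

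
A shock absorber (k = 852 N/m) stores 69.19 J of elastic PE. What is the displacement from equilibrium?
x = √(2·PE/k) = √(2·69.19/852) = 0.403 m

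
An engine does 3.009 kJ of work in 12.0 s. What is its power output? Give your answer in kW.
Convert to SI: W = 3009.0 J, t = 12.0 s
P = W/t = 3009.0/12.0 = 250.75 W = 0.2508 kW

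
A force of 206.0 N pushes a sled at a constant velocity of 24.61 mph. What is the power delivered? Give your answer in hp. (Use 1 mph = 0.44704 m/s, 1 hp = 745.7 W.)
Convert to SI: F = 206.0 N, v = 11.0017 m/s
P = Fv = (206.0)(11.0017) = 2266.34 W = 3.039 hp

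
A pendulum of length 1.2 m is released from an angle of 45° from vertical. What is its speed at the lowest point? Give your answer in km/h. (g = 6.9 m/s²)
h = L(1 − cosθ) = 1.2(1 − cos45°) = 0.351472 m
v = √(2gh) = √(2·6.9·0.351472) = 2.20234 m/s = 7.928 km/h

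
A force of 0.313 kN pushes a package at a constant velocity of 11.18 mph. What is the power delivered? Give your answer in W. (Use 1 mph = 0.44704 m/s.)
Convert to SI: F = 313.0 N, v = 4.99791 m/s
P = Fv = (313.0)(4.99791) = 1564 W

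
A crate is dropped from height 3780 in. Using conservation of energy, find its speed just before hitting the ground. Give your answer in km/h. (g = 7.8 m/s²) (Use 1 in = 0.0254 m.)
Convert to SI: h = 96.012 m
mgh = ½mv² ⇒ v = √(2gh) = √(2·7.8·96.012) = 38.7013 m/s = 139.3 km/h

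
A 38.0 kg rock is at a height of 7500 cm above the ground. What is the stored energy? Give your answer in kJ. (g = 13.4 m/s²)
Convert to SI: m = 38.0 kg, h = 75.0 m
PE = mgh = (38.0)(13.4)(75.0) = 38190.0 J = 38.19 kJ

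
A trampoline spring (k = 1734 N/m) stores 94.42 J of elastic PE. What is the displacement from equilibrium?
x = √(2·PE/k) = √(2·94.42/1734) = 0.33 m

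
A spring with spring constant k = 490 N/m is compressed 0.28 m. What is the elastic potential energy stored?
PE = ½kx² = ½(490)(0.28)² = 19.21 J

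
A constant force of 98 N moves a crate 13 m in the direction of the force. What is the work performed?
W = F·d = (98)(13) = 1274 J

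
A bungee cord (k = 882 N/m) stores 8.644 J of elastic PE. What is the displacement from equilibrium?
x = √(2·PE/k) = √(2·8.644/882) = 0.14 m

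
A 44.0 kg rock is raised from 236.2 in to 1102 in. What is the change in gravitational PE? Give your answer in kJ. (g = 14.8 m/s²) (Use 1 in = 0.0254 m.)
Convert to SI: m = 44.0 kg, Δh = 21.9913 m
ΔPE = mgΔh = (44.0)(14.8)(21.9913) = 14320.7 J = 14.32 kJ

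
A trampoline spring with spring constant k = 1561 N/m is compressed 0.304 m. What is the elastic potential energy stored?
PE = ½kx² = ½(1561)(0.304)² = 72.13 J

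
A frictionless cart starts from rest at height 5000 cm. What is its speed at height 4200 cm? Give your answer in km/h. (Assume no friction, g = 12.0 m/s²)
Convert to SI: h₁−h₂ = 8.0 m
mgh₁ = mgh₂ + ½mv² ⇒ v = √(2g(h₁−h₂)) = √(2·12.0·8.0) = 13.8564 m/s = 49.88 km/h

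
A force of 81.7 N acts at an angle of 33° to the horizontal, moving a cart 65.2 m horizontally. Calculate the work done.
W = F·d·cosθ = (81.7)(65.2)cos(33°) = 4467 J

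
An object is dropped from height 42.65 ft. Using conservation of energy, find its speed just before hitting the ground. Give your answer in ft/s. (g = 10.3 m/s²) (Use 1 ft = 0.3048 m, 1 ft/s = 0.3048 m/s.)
Convert to SI: h = 12.9997 m
mgh = ½mv² ⇒ v = √(2gh) = √(2·10.3·12.9997) = 16.3644 m/s = 53.69 ft/s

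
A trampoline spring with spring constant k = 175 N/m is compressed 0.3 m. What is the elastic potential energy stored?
PE = ½kx² = ½(175)(0.3)² = 7.875 J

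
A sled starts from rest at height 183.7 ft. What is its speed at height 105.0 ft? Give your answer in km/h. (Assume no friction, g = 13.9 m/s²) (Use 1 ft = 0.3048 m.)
Convert to SI: h₁−h₂ = 23.9878 m
mgh₁ = mgh₂ + ½mv² ⇒ v = √(2g(h₁−h₂)) = √(2·13.9·23.9878) = 25.82363 m/s = 92.97 km/h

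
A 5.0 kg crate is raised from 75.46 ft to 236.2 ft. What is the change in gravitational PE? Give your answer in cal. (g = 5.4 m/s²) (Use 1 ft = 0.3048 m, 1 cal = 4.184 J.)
Convert to SI: m = 5.0 kg, Δh = 48.9936 m
ΔPE = mgΔh = (5.0)(5.4)(48.9936) = 1322.83 J = 316.2 cal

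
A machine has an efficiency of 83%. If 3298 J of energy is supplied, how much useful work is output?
W_out = η·W_in = 0.83·3298 = 2737.34 J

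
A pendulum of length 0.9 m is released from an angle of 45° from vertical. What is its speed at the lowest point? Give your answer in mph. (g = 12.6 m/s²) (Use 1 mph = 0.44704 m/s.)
h = L(1 − cosθ) = 0.9(1 − cos45°) = 0.263604 m
v = √(2gh) = √(2·12.6·0.263604) = 2.57737 m/s = 5.765 mph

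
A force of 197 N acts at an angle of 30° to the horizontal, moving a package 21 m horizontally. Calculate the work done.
W = F·d·cosθ = (197)(21)cos(30°) = 3583 J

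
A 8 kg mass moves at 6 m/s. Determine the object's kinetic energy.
KE = ½mv² = ½(8)(6)² = 144.0 J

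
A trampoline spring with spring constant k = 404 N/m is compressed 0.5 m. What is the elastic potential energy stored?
PE = ½kx² = ½(404)(0.5)² = 50.5 J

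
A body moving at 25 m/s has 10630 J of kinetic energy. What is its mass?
m = 2·KE/v² = 2·10630/(25)² = 34.02 kg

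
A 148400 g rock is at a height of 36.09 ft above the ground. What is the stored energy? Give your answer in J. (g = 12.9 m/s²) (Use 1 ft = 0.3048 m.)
Convert to SI: m = 148.4 kg, h = 11.0002 m
PE = mgh = (148.4)(12.9)(11.0002) = 21060 J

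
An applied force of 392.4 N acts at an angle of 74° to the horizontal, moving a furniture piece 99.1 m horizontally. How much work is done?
W = F·d·cosθ = (392.4)(99.1)cos(74°) = 10720 J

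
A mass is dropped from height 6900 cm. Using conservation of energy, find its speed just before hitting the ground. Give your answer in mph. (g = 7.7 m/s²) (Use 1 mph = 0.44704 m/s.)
Convert to SI: h = 69.0 m
mgh = ½mv² ⇒ v = √(2gh) = √(2·7.7·69.0) = 32.5975 m/s = 72.92 mph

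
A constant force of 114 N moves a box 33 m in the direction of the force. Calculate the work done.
W = F·d = (114)(33) = 3762 J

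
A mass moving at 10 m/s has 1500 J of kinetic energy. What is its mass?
m = 2·KE/v² = 2·1500/(10)² = 30.0 kg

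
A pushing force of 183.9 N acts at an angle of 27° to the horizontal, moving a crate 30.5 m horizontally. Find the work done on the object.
W = F·d·cosθ = (183.9)(30.5)cos(27°) = 4998 J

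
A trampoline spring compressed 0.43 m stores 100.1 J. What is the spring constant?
k = 2·PE/x² = 2·100.1/(0.43)² = 1083 N/m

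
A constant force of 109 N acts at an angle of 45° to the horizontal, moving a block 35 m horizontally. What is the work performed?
W = F·d·cosθ = (109)(35)cos(45°) = 2698 J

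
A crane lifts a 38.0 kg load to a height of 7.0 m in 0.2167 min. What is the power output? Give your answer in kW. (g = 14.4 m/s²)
Convert to SI: m = 38.0 kg, h = 7.0 m, t = 13.002 s
P = mgh/t = (38.0)(14.4)(7.0)/13.002 = 294.601 W = 0.2946 kW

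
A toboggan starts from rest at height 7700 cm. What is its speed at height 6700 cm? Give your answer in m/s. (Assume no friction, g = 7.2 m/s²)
Convert to SI: h₁−h₂ = 10.0 m
mgh₁ = mgh₂ + ½mv² ⇒ v = √(2g(h₁−h₂)) = √(2·7.2·10.0) = 12.0 m/s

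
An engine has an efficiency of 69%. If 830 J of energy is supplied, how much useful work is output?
W_out = η·W_in = 0.69·830 = 572.7 J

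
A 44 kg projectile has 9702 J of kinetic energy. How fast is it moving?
v = √(2·KE/m) = √(2·9702/44) = 21.0 m/s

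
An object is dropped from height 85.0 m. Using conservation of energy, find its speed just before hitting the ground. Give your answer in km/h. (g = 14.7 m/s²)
mgh = ½mv² ⇒ v = √(2gh) = √(2·14.7·85.0) = 49.99 m/s = 180.0 km/h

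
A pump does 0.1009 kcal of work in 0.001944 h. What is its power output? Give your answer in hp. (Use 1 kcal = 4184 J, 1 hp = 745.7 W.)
Convert to SI: W = 422.166 J, t = 6.9984 s
P = W/t = 422.166/6.9984 = 60.3232 W = 0.08089 hp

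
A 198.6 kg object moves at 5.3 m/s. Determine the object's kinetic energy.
KE = ½mv² = ½(198.6)(5.3)² = 2789 J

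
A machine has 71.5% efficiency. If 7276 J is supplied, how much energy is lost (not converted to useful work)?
W_lost = W_in(1 − η) = 7276·(1 − 0.715) = 2074 J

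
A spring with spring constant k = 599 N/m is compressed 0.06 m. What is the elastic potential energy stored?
PE = ½kx² = ½(599)(0.06)² = 1.078 J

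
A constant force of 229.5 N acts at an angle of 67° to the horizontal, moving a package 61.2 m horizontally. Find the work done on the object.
W = F·d·cosθ = (229.5)(61.2)cos(67°) = 5488 J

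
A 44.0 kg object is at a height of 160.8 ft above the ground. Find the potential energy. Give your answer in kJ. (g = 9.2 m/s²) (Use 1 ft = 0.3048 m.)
Convert to SI: m = 44.0 kg, h = 49.0118 m
PE = mgh = (44.0)(9.2)(49.0118) = 19840.0 J = 19.84 kJ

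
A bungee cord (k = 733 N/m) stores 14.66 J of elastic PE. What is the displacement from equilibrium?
x = √(2·PE/k) = √(2·14.66/733) = 0.2 m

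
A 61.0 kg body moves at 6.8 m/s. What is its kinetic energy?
KE = ½mv² = ½(61.0)(6.8)² = 1410 J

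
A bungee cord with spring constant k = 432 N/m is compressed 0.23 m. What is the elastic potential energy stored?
PE = ½kx² = ½(432)(0.23)² = 11.43 J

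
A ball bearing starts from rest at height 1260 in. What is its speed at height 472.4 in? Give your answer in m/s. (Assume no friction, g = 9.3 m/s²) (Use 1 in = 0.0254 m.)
Convert to SI: h₁−h₂ = 20.005 m
mgh₁ = mgh₂ + ½mv² ⇒ v = √(2g(h₁−h₂)) = √(2·9.3·20.005) = 19.29 m/s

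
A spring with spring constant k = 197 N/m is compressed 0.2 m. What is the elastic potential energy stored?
PE = ½kx² = ½(197)(0.2)² = 3.94 J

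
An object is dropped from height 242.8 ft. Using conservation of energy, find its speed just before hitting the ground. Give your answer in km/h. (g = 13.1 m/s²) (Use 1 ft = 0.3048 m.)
Convert to SI: h = 74.0054 m
mgh = ½mv² ⇒ v = √(2gh) = √(2·13.1·74.0054) = 44.0334 m/s = 158.5 km/h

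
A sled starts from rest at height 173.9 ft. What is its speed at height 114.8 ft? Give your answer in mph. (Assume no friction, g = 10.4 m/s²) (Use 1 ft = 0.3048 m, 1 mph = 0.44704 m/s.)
Convert to SI: h₁−h₂ = 18.0137 m
mgh₁ = mgh₂ + ½mv² ⇒ v = √(2g(h₁−h₂)) = √(2·10.4·18.0137) = 19.3568 m/s = 43.3 mph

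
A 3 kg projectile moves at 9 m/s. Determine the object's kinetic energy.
KE = ½mv² = ½(3)(9)² = 121.5 J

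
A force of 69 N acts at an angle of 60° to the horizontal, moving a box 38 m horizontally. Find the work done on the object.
W = F·d·cosθ = (69)(38)cos(60°) = 1311 J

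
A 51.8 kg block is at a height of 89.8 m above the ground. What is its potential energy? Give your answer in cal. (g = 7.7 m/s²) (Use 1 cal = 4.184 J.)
PE = mgh = (51.8)(7.7)(89.8) = 35817.6 J = 8561 cal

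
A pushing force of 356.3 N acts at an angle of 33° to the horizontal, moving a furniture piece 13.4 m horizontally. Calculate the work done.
W = F·d·cosθ = (356.3)(13.4)cos(33°) = 4004 J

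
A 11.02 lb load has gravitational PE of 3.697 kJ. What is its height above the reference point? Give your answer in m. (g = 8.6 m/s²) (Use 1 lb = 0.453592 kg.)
Convert to SI: m = 4.99858 kg, PE = 3697.0 J
h = PE/(mg) = 3697.0/(4.99858·8.6) = 86.0 m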